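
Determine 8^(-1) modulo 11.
8^(-1) ≡ 7 (mod 11). Verification: 8 × 7 = 56 ≡ 1 (mod 11)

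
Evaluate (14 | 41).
(14/41) = 14^{20} mod 41 = -1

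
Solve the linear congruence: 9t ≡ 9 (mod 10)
1

Since gcd(9, 10) = 1 divides 9, a solution exists.
Multiply both sides by the inverse of 9 mod 10:
  9^(-1) mod 10 = 9
  x ≡ 9 × 9 ≡ 81 ≡ 1 (mod 10)
Verification: 9 × 1 = 9 = 0 × 10 + 9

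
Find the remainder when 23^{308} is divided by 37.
By Fermat: 23^{36} ≡ 1 (mod 37). 308 = 8×36 + 20. So 23^{308} ≡ 23^{20} ≡ 26 (mod 37)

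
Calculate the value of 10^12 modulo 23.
Using repeated squaring. 12 = 8 + 4 (binary 1100). Repeated squaring mod 23: 10^1 ≡ 10; 10^2 ≡ 10² = 100 ≡ 8; 10^4 ≡ 8² = 64 ≡ 18; 10^8 ≡ 18² = 324 ≡ 2. Multiply: 10^12 = 10^8 × 10^4 ≡ 2 × 18 (mod 23): 2 × 18 = 36 ≡ 13. So 10^12 ≡ 13 (mod 23).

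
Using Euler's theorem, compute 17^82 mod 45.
By Euler: 17^{24} ≡ 1 (mod 45) since gcd(17, 45) = 1. 82 = 3×24 + 10. So 17^{82} ≡ 17^{10} ≡ 19 (mod 45)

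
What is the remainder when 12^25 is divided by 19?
Using Fermat: 12^{18} ≡ 1 (mod 19). 25 ≡ 7 (mod 18). So 12^{25} ≡ 12^{7} ≡ 12 (mod 19)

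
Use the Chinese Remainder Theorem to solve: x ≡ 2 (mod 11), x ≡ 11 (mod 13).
M = 11 × 13 = 143. M₁ = 13, y₁ ≡ 6 (mod 11). M₂ = 11, y₂ ≡ 6 (mod 13). x = 2×13×6 + 11×11×6 ≡ 24 (mod 143)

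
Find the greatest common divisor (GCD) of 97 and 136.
1

Using the Euclidean algorithm:
97 = 0 × 136 + 97
136 = 1 × 97 + 39
97 = 2 × 39 + 19
39 = 2 × 19 + 1
19 = 19 × 1 + 0

GCD(97, 136) = 1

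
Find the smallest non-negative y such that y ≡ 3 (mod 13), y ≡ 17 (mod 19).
55

Using the Chinese Remainder Theorem:
M = product of moduli = 247
For equation 1: M_1 = 19, 19 ≡ 6 (mod 13), inverse of 19 mod 13 is 11 (check: 6 × 11 = 66 ≡ 1 (mod 13))
For equation 2: M_2 = 13, 13 ≡ 13 (mod 19), inverse of 13 mod 19 is 3 (check: 13 × 3 = 39 ≡ 1 (mod 19))
Combine: y ≡ Σ r_i×M_i×(M_i⁻¹ mod m_i) = 3×19×11 + 17×13×3 = 627 + 663 = 1290
1290 mod 247 = 55
y ≡ 55 (mod 247)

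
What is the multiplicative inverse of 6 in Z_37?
31

Using Extended Euclidean Algorithm:
gcd(6, 37) = 1
Bezout coefficients: 6 × -6 + 37 × 1 = 1
So 6 × -6 ≡ 1 (mod 37)
The inverse is -6 mod 37 = 31
Verification: 6 × 31 = 186 = 5 × 37 + 1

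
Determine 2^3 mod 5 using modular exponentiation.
3 = 2 + 1 (binary 11). Repeated squaring mod 5: 2^1 ≡ 2; 2^2 ≡ 2² = 4 ≡ 4. Multiply: 2^3 = 2^2 × 2^1 ≡ 4 × 2 (mod 5): 4 × 2 = 8 ≡ 3. So 2^3 ≡ 3 (mod 5).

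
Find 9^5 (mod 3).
9 ≡ 0 (mod 3). 5 = 4 + 1 (binary 101). Repeated squaring mod 3: 0^1 ≡ 0; 0^2 ≡ 0² = 0 ≡ 0; 0^4 ≡ 0² = 0 ≡ 0. Multiply: 9^5 ≡ 0^4 × 0^1 ≡ 0 × 0 (mod 3): 0 × 0 = 0 ≡ 0. So 9^5 ≡ 0 (mod 3).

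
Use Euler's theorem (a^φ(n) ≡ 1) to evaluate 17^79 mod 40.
By Euler: 17^{16} ≡ 1 (mod 40) since gcd(17, 40) = 1. 79 = 4×16 + 15. So 17^{79} ≡ 17^{15} ≡ 33 (mod 40)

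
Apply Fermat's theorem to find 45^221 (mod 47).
By Fermat: 45^{46} ≡ 1 (mod 47). 221 = 4×46 + 37. So 45^{221} ≡ 45^{37} ≡ 19 (mod 47)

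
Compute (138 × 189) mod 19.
14

(138 × 189) = 26082
26082 mod 19 = 14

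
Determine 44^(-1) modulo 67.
44^(-1) ≡ 32 (mod 67). Verification: 44 × 32 = 1408 ≡ 1 (mod 67)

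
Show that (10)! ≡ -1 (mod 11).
(10)! mod 11 = 10. Since this equals -1 (mod 11), Wilson confirms 11 is prime.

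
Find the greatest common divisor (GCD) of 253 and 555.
1

Using the Euclidean algorithm:
253 = 0 × 555 + 253
555 = 2 × 253 + 49
253 = 5 × 49 + 8
49 = 6 × 8 + 1
8 = 8 × 1 + 0

GCD(253, 555) = 1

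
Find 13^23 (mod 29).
Using repeated squaring. 23 = 16 + 4 + 2 + 1 (binary 10111). Repeated squaring mod 29: 13^1 ≡ 13; 13^2 ≡ 13² = 169 ≡ 24; 13^4 ≡ 24² = 576 ≡ 25; 13^8 ≡ 25² = 625 ≡ 16; 13^16 ≡ 16² = 256 ≡ 24. Multiply: 13^23 = 13^16 × 13^4 × 13^2 × 13^1 ≡ 24 × 25 × 24 × 13 (mod 29): 24 × 25 = 600 ≡ 20; 20 × 24 = 480 ≡ 16; 16 × 13 = 208 ≡ 5. So 13^23 ≡ 5 (mod 29).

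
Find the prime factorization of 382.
2 × 191

Divide by primes starting from smallest:
382 ÷ 2 = 191
191 ÷ 191 = 1

382 = 2 × 191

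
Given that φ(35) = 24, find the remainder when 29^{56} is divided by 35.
By Euler: 29^{24} ≡ 1 (mod 35) since gcd(29, 35) = 1. 56 = 2×24 + 8. So 29^{56} ≡ 29^{8} ≡ 1 (mod 35)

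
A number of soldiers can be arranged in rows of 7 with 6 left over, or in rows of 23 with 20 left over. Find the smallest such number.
M = 7 × 23 = 161. M₁ = 23, y₁ ≡ 4 (mod 7). M₂ = 7, y₂ ≡ 10 (mod 23). r = 6×23×4 + 20×7×10 ≡ 20 (mod 161). The smallest positive such number is 20.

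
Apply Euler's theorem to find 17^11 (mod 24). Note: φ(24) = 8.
By Euler: 17^{8} ≡ 1 (mod 24) since gcd(17, 24) = 1. 11 = 1×8 + 3. So 17^{11} ≡ 17^{3} ≡ 17 (mod 24)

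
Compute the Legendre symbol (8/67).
(8/67) = 8^{33} mod 67 = -1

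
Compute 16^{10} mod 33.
1

Using successive squaring:
Binary expansion of 10: 1010
Powers of 16 mod 33 (each is the square of the previous):
  16^1 ≡ 16 (mod 33)
  16^2 ≡ 16² = 256 ≡ 25 (mod 33)
  16^4 ≡ 25² = 625 ≡ 31 (mod 33)
  16^8 ≡ 31² = 961 ≡ 4 (mod 33)
10 = 8 + 2, so 16^10 = 16^8 × 16^2 ≡ 4 × 25 (mod 33)
Multiplying step by step:
  4 × 25 = 100 ≡ 1 (mod 33)
Result: 16^10 ≡ 1 (mod 33)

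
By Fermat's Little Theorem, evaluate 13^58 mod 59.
By Fermat's Little Theorem, 13^{58} ≡ 1 (mod 59) since 59 is prime and gcd(13, 59) = 1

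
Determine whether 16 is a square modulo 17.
By Euler's criterion: 16^{8} ≡ 1 (mod 17). Since this equals 1, 16 is a QR.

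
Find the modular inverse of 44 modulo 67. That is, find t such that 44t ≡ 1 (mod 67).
32

Using Extended Euclidean Algorithm:
gcd(44, 67) = 1
Bezout coefficients: 44 × 32 + 67 × -21 = 1
So 44 × 32 ≡ 1 (mod 67)
The inverse is 32 mod 67 = 32
Verification: 44 × 32 = 1408 = 21 × 67 + 1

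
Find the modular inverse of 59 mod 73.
59^(-1) ≡ 26 (mod 73). Verification: 59 × 26 = 1534 ≡ 1 (mod 73)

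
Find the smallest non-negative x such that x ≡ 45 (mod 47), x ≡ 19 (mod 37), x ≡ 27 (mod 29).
20443

Using the Chinese Remainder Theorem:
M = product of moduli = 50431
For equation 1: M_1 = 1073, 1073 ≡ 39 (mod 47), inverse of 1073 mod 47 is 41 (check: 39 × 41 = 1599 ≡ 1 (mod 47))
For equation 2: M_2 = 1363, 1363 ≡ 31 (mod 37), inverse of 1363 mod 37 is 6 (check: 31 × 6 = 186 ≡ 1 (mod 37))
For equation 3: M_3 = 1739, 1739 ≡ 28 (mod 29), inverse of 1739 mod 29 is 28 (check: 28 × 28 = 784 ≡ 1 (mod 29))
Combine: x ≡ Σ r_i×M_i×(M_i⁻¹ mod m_i) = 45×1073×41 + 19×1363×6 + 27×1739×28 = 1979685 + 155382 + 1314684 = 3449751
3449751 mod 50431 = 20443
x ≡ 20443 (mod 50431)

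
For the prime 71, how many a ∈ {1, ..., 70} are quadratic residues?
For prime 71, there are (p-1)/2 = (71-1)/2 = 35 quadratic residues (excluding 0).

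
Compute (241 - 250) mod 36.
27

(241 - 250) = -9
-9 mod 36 = 27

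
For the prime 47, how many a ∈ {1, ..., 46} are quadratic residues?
For prime 47, there are (p-1)/2 = (47-1)/2 = 23 quadratic residues (excluding 0).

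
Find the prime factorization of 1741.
1741

Divide by primes starting from smallest:
1741 ÷ 1741 = 1

1741 = 1741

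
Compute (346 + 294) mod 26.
16

(346 + 294) = 640
640 mod 26 = 16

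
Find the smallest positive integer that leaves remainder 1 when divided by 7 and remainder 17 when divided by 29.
M = 7 × 29 = 203. M₁ = 29, y₁ ≡ 1 (mod 7). M₂ = 7, y₂ ≡ 25 (mod 29). x = 1×29×1 + 17×7×25 ≡ 162 (mod 203). The smallest positive such number is 162.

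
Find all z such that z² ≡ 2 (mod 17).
The square roots of 2 mod 17 are 6 and 11. Verify: 6² = 36 ≡ 2 (mod 17)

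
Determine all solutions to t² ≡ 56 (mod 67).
The square roots of 56 mod 67 are 49 and 18. Verify: 49² = 2401 ≡ 56 (mod 67)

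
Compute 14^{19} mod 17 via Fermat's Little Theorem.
7

By Fermat's Little Theorem, a^(p-1) ≡ 1 (mod p) for prime p and gcd(a, p) = 1
Here p = 17, so 14^16 ≡ 1 (mod 17)
We can reduce the exponent: 19 mod 16 = 3
So 14^19 ≡ 14^3 (mod 17)
Computing: 14^3 mod 17 = 7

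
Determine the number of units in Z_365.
288

Prime factorization: 365 = 5 × 73
Using the formula φ(n) = n × Π(1 - 1/p) for each prime factor p:
φ(365) = 365 × (1 - 1/5) × (1 - 1/73)
φ(365) = 288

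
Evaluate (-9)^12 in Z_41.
Using repeated squaring. (-9) ≡ 32 (mod 41). 12 = 8 + 4 (binary 1100). Repeated squaring mod 41: 32^1 ≡ 32; 32^2 ≡ 32² = 1024 ≡ 40; 32^4 ≡ 40² = 1600 ≡ 1; 32^8 ≡ 1² = 1 ≡ 1. Multiply: (-9)^12 ≡ 32^8 × 32^4 ≡ 1 × 1 (mod 41): 1 × 1 = 1 ≡ 1. So (-9)^12 ≡ 1 (mod 41).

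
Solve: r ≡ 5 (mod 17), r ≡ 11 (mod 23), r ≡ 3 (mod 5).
M = 17 × 23 × 5 = 1955. M₁ = 115, y₁ ≡ 4 (mod 17). M₂ = 85, y₂ ≡ 13 (mod 23). M₃ = 391, y₃ ≡ 1 (mod 5). r = 5×115×4 + 11×85×13 + 3×391×1 ≡ 1943 (mod 1955)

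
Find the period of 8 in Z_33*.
Powers of 8 mod 33: 8^1≡8, 8^2≡31, 8^3≡17, 8^4≡4, 8^5≡32, 8^6≡25, 8^7≡2, 8^8≡16, 8^9≡29, 8^10≡1. Order = 10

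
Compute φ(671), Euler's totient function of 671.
600

Prime factorization: 671 = 11 × 61
Using the formula φ(n) = n × Π(1 - 1/p) for each prime factor p:
φ(671) = 671 × (1 - 1/11) × (1 - 1/61)
φ(671) = 600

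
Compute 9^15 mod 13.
Using Fermat: 9^{12} ≡ 1 (mod 13). 15 ≡ 3 (mod 12). So 9^{15} ≡ 9^{3} ≡ 1 (mod 13)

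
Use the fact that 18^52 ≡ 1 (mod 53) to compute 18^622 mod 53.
By Fermat: 18^{52} ≡ 1 (mod 53). 622 ≡ 50 (mod 52). So 18^{622} ≡ 18^{50} ≡ 9 (mod 53)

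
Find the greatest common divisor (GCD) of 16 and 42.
2

Using the Euclidean algorithm:
16 = 0 × 42 + 16
42 = 2 × 16 + 10
16 = 1 × 10 + 6
10 = 1 × 6 + 4
6 = 1 × 4 + 2
4 = 2 × 2 + 0

GCD(16, 42) = 2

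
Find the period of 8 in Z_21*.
Powers of 8 mod 21: 8^1≡8, 8^2≡1. Order = 2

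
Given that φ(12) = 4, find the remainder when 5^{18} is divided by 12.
By Euler: 5^{4} ≡ 1 (mod 12) since gcd(5, 12) = 1. 18 = 4×4 + 2. So 5^{18} ≡ 5^{2} ≡ 1 (mod 12)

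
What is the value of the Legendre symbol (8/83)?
(8/83) = 8^{41} mod 83 = -1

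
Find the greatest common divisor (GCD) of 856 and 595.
1

Using the Euclidean algorithm:
856 = 1 × 595 + 261
595 = 2 × 261 + 73
261 = 3 × 73 + 42
73 = 1 × 42 + 31
42 = 1 × 31 + 11
31 = 2 × 11 + 9
11 = 1 × 9 + 2
9 = 4 × 2 + 1
2 = 2 × 1 + 0

GCD(856, 595) = 1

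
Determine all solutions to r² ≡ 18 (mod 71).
The square roots of 18 mod 71 are 36 and 35. Verify: 36² = 1296 ≡ 18 (mod 71)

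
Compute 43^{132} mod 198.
1

Using successive squaring:
Binary expansion of 132: 10000100
Powers of 43 mod 198 (each is the square of the previous):
  43^1 ≡ 43 (mod 198)
  43^2 ≡ 43² = 1849 ≡ 67 (mod 198)
  43^4 ≡ 67² = 4489 ≡ 133 (mod 198)
  43^8 ≡ 133² = 17689 ≡ 67 (mod 198)
  43^16 ≡ 67² = 4489 ≡ 133 (mod 198)
  43^32 ≡ 133² = 17689 ≡ 67 (mod 198)
  43^64 ≡ 67² = 4489 ≡ 133 (mod 198)
  43^128 ≡ 133² = 17689 ≡ 67 (mod 198)
132 = 128 + 4, so 43^132 = 43^128 × 43^4 ≡ 67 × 133 (mod 198)
Multiplying step by step:
  67 × 133 = 8911 ≡ 1 (mod 198)
Result: 43^132 ≡ 1 (mod 198)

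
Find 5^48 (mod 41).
Using Fermat: 5^{40} ≡ 1 (mod 41). 48 ≡ 8 (mod 40). So 5^{48} ≡ 5^{8} ≡ 18 (mod 41)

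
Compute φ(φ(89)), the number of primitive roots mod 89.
Number of primitive roots mod 89 = φ(88) = 40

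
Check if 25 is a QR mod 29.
By Euler's criterion: 25^{14} ≡ 1 (mod 29). Since this equals 1, 25 is a QR.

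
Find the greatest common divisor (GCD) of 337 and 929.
1

Using the Euclidean algorithm:
337 = 0 × 929 + 337
929 = 2 × 337 + 255
337 = 1 × 255 + 82
255 = 3 × 82 + 9
82 = 9 × 9 + 1
9 = 9 × 1 + 0

GCD(337, 929) = 1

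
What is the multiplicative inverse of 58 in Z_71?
60

Using Extended Euclidean Algorithm:
gcd(58, 71) = 1
Bezout coefficients: 58 × -11 + 71 × 9 = 1
So 58 × -11 ≡ 1 (mod 71)
The inverse is -11 mod 71 = 60
Verification: 58 × 60 = 3480 = 49 × 71 + 1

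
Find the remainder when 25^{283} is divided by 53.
By Fermat: 25^{52} ≡ 1 (mod 53). 283 = 5×52 + 23. So 25^{283} ≡ 25^{23} ≡ 37 (mod 53)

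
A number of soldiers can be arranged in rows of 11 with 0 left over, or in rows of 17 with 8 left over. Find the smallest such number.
M = 11 × 17 = 187. M₁ = 17, y₁ ≡ 2 (mod 11). M₂ = 11, y₂ ≡ 14 (mod 17). y = 0×17×2 + 8×11×14 ≡ 110 (mod 187). The smallest positive such number is 110.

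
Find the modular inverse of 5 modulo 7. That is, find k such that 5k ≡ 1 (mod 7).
3

Using Extended Euclidean Algorithm:
gcd(5, 7) = 1
Bezout coefficients: 5 × 3 + 7 × -2 = 1
So 5 × 3 ≡ 1 (mod 7)
The inverse is 3 mod 7 = 3
Verification: 5 × 3 = 15 = 2 × 7 + 1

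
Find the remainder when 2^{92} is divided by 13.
By Fermat: 2^{12} ≡ 1 (mod 13). 92 = 7×12 + 8. So 2^{92} ≡ 2^{8} ≡ 9 (mod 13)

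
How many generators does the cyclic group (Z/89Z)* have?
40

The number of primitive roots modulo p is φ(p-1) = φ(88)
φ(88) = 40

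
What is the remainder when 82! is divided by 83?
By Wilson's theorem, (82)! ≡ -1 ≡ 82 (mod 83)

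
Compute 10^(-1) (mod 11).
10^(-1) ≡ 10 (mod 11). Verification: 10 × 10 = 100 ≡ 1 (mod 11)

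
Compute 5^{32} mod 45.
25

Using successive squaring:
Binary expansion of 32: 100000
Powers of 5 mod 45 (each is the square of the previous):
  5^1 ≡ 5 (mod 45)
  5^2 ≡ 5² = 25 ≡ 25 (mod 45)
  5^4 ≡ 25² = 625 ≡ 40 (mod 45)
  5^8 ≡ 40² = 1600 ≡ 25 (mod 45)
  5^16 ≡ 25² = 625 ≡ 40 (mod 45)
  5^32 ≡ 40² = 1600 ≡ 25 (mod 45)
32 is a power of 2, so 5^32 is the last square: ≡ 25 (mod 45)
Result: 5^32 ≡ 25 (mod 45)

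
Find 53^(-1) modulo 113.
32

Using Extended Euclidean Algorithm:
gcd(53, 113) = 1
Bezout coefficients: 53 × 32 + 113 × -15 = 1
So 53 × 32 ≡ 1 (mod 113)
The inverse is 32 mod 113 = 32
Verification: 53 × 32 = 1696 = 15 × 113 + 1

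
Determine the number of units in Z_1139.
1056

Prime factorization: 1139 = 17 × 67
Using the formula φ(n) = n × Π(1 - 1/p) for each prime factor p:
φ(1139) = 1139 × (1 - 1/17) × (1 - 1/67)
φ(1139) = 1056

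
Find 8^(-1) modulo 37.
14

Using Extended Euclidean Algorithm:
gcd(8, 37) = 1
Bezout coefficients: 8 × 14 + 37 × -3 = 1
So 8 × 14 ≡ 1 (mod 37)
The inverse is 14 mod 37 = 14
Verification: 8 × 14 = 112 = 3 × 37 + 1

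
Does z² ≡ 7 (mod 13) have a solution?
By Euler's criterion: 7^{6} ≡ 12 (mod 13). Since this equals -1 (≡ 12), 7 is not a QR.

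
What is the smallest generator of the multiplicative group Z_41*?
p - 1 = 40 has prime divisors 2, 5. h is a primitive root mod 41 iff h^(40/q) ≢ 1 (mod 41) for each such q.
h = 2: 2^20 ≡ 1, 2^8 ≡ 10 (mod 41); 2^20 ≡ 1, so not a primitive root.
h = 3: 3^20 ≡ 40, 3^8 ≡ 1 (mod 41); 3^8 ≡ 1, so not a primitive root.
h = 4: 4^20 ≡ 1, 4^8 ≡ 18 (mod 41); 4^20 ≡ 1, so not a primitive root.
h = 5: 5^20 ≡ 1, 5^8 ≡ 18 (mod 41); 5^20 ≡ 1, so not a primitive root.
h = 6: 6^20 ≡ 40, 6^8 ≡ 10 (mod 41); none is 1, so 6 has order 40 and is a primitive root.
The smallest primitive root mod 41 is g = 6.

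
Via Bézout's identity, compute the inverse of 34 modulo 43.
Extended GCD: 34(19) + 43(-15) = 1. So 34^(-1) ≡ 19 ≡ 19 (mod 43). Verify: 34 × 19 = 646 ≡ 1 (mod 43)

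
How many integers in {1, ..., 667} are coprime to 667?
616

Prime factorization: 667 = 23 × 29
Using the formula φ(n) = n × Π(1 - 1/p) for each prime factor p:
φ(667) = 667 × (1 - 1/23) × (1 - 1/29)
φ(667) = 616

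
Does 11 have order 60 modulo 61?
p - 1 = 60 has prime divisors 2, 3, 5. Check 11^(60/q) mod 61 for each: 11^(60/2) = 11^30 ≡ 60, 11^(60/3) = 11^20 ≡ 1, 11^(60/5) = 11^12 ≡ 1 (mod 61). Since 11^20 ≡ 1 (mod 61), the order of 11 divides 20 (in fact the order is 4) ≠ 60, so it is not a primitive root.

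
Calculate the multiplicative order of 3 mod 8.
Powers of 3 mod 8: 3^1≡3, 3^2≡1. Order = 2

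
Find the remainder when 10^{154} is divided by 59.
By Fermat: 10^{58} ≡ 1 (mod 59). 154 = 2×58 + 38. So 10^{154} ≡ 10^{38} ≡ 27 (mod 59)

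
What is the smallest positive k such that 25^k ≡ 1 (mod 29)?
Powers of 25 mod 29: 25^1≡25, 25^2≡16, 25^3≡23, 25^4≡24, 25^5≡20, 25^6≡7, 25^7≡1. Order = 7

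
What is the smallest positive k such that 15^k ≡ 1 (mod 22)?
Powers of 15 mod 22: 15^1≡15, 15^2≡5, 15^3≡9, 15^4≡3, 15^5≡1. Order = 5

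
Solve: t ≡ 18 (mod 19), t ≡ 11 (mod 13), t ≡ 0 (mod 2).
M = 19 × 13 × 2 = 494. M₁ = 26, y₁ ≡ 11 (mod 19). M₂ = 38, y₂ ≡ 12 (mod 13). M₃ = 247, y₃ ≡ 1 (mod 2). t = 18×26×11 + 11×38×12 + 0×247×1 ≡ 284 (mod 494)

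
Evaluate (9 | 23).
(9/23) = 9^{11} mod 23 = 1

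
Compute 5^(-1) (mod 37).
5^(-1) ≡ 15 (mod 37). Verification: 5 × 15 = 75 ≡ 1 (mod 37)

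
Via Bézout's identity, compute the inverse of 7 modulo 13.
Extended GCD: 7(2) + 13(-1) = 1. So 7^(-1) ≡ 2 ≡ 2 (mod 13). Verify: 7 × 2 = 14 ≡ 1 (mod 13)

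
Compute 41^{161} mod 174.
41

Using successive squaring:
Binary expansion of 161: 10100001
Powers of 41 mod 174 (each is the square of the previous):
  41^1 ≡ 41 (mod 174)
  41^2 ≡ 41² = 1681 ≡ 115 (mod 174)
  41^4 ≡ 115² = 13225 ≡ 1 (mod 174)
  41^8 ≡ 1² = 1 ≡ 1 (mod 174)
  41^16 ≡ 1² = 1 ≡ 1 (mod 174)
  41^32 ≡ 1² = 1 ≡ 1 (mod 174)
  41^64 ≡ 1² = 1 ≡ 1 (mod 174)
  41^128 ≡ 1² = 1 ≡ 1 (mod 174)
161 = 128 + 32 + 1, so 41^161 = 41^128 × 41^32 × 41^1 ≡ 1 × 1 × 41 (mod 174)
Multiplying step by step:
  1 × 1 = 1 ≡ 1 (mod 174)
  1 × 41 = 41 ≡ 41 (mod 174)
Result: 41^161 ≡ 41 (mod 174)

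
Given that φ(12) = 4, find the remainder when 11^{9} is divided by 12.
By Euler: 11^{4} ≡ 1 (mod 12) since gcd(11, 12) = 1. 9 = 2×4 + 1. So 11^{9} ≡ 11^{1} ≡ 11 (mod 12)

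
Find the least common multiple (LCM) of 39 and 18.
234

First find GCD(39, 18) using the Euclidean algorithm:
39 = 2 × 18 + 3
18 = 6 × 3 + 0
GCD(39, 18) = 3

LCM formula: LCM(a, b) = (a × b) / GCD(a, b)
LCM(39, 18) = (39 × 18) / 3
LCM(39, 18) = 702 / 3
LCM(39, 18) = 234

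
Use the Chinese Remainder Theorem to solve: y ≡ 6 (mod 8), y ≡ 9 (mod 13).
M = 8 × 13 = 104. M₁ = 13, y₁ ≡ 5 (mod 8). M₂ = 8, y₂ ≡ 5 (mod 13). y = 6×13×5 + 9×8×5 ≡ 22 (mod 104)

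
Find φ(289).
272

Prime factorization: 289 = 17^2
Using the formula φ(n) = n × Π(1 - 1/p) for each prime factor p:
φ(289) = 289 × (1 - 1/17)
φ(289) = 272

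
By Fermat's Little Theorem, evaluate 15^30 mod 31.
By Fermat's Little Theorem, 15^{30} ≡ 1 (mod 31) since 31 is prime and gcd(15, 31) = 1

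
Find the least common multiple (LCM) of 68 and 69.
4692

First find GCD(68, 69) using the Euclidean algorithm:
68 = 0 × 69 + 68
69 = 1 × 68 + 1
68 = 68 × 1 + 0
GCD(68, 69) = 1

LCM formula: LCM(a, b) = (a × b) / GCD(a, b)
LCM(68, 69) = (68 × 69) / 1
LCM(68, 69) = 4692 / 1
LCM(68, 69) = 4692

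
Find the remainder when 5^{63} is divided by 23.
By Fermat: 5^{22} ≡ 1 (mod 23). 63 = 2×22 + 19. So 5^{63} ≡ 5^{19} ≡ 7 (mod 23)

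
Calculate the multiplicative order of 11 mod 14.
Powers of 11 mod 14: 11^1≡11, 11^2≡9, 11^3≡1. Order = 3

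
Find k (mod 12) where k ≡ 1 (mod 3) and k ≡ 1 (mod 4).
M = 3 × 4 = 12. M₁ = 4, y₁ ≡ 1 (mod 3). M₂ = 3, y₂ ≡ 3 (mod 4). k = 1×4×1 + 1×3×3 ≡ 1 (mod 12)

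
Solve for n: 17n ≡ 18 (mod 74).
62

Since gcd(17, 74) = 1 divides 18, a solution exists.
Multiply both sides by the inverse of 17 mod 74:
  17^(-1) mod 74 = 61
  x ≡ 61 × 18 ≡ 1098 ≡ 62 (mod 74)
Verification: 17 × 62 = 1054 = 14 × 74 + 18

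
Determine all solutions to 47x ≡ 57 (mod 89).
5

Since gcd(47, 89) = 1 divides 57, a solution exists.
Multiply both sides by the inverse of 47 mod 89:
  47^(-1) mod 89 = 36
  x ≡ 36 × 57 ≡ 2052 ≡ 5 (mod 89)
Verification: 47 × 5 = 235 = 2 × 89 + 57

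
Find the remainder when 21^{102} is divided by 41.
By Fermat: 21^{40} ≡ 1 (mod 41). 102 = 2×40 + 22. So 21^{102} ≡ 21^{22} ≡ 31 (mod 41)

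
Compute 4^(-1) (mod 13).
10

Using Extended Euclidean Algorithm:
gcd(4, 13) = 1
Bezout coefficients: 4 × -3 + 13 × 1 = 1
So 4 × -3 ≡ 1 (mod 13)
The inverse is -3 mod 13 = 10
Verification: 4 × 10 = 40 = 3 × 13 + 1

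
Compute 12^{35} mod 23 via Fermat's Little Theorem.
6

By Fermat's Little Theorem, a^(p-1) ≡ 1 (mod p) for prime p and gcd(a, p) = 1
Here p = 23, so 12^22 ≡ 1 (mod 23)
We can reduce the exponent: 35 mod 22 = 13
So 12^35 ≡ 12^13 (mod 23)
Computing: 12^13 mod 23 = 6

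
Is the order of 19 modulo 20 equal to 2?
Yes, ord_20(19) = 2.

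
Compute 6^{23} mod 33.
18

Using successive squaring:
Binary expansion of 23: 10111
Powers of 6 mod 33 (each is the square of the previous):
  6^1 ≡ 6 (mod 33)
  6^2 ≡ 6² = 36 ≡ 3 (mod 33)
  6^4 ≡ 3² = 9 ≡ 9 (mod 33)
  6^8 ≡ 9² = 81 ≡ 15 (mod 33)
  6^16 ≡ 15² = 225 ≡ 27 (mod 33)
23 = 16 + 4 + 2 + 1, so 6^23 = 6^16 × 6^4 × 6^2 × 6^1 ≡ 27 × 9 × 3 × 6 (mod 33)
Multiplying step by step:
  27 × 9 = 243 ≡ 12 (mod 33)
  12 × 3 = 36 ≡ 3 (mod 33)
  3 × 6 = 18 ≡ 18 (mod 33)
Result: 6^23 ≡ 18 (mod 33)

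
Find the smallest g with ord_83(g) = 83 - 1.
p - 1 = 82 has prime divisors 2, 41. h is a primitive root mod 83 iff h^(82/q) ≢ 1 (mod 83) for each such q.
h = 2: 2^41 ≡ 82, 2^2 ≡ 4 (mod 83); none is 1, so 2 has order 82 and is a primitive root.
The smallest primitive root mod 83 is g = 2.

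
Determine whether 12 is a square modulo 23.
By Euler's criterion: 12^{11} ≡ 1 (mod 23). Since this equals 1, 12 is a QR.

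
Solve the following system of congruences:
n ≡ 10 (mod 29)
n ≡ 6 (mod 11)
39

Using the Chinese Remainder Theorem:
M = product of moduli = 319
For equation 1: M_1 = 11, 11 ≡ 11 (mod 29), inverse of 11 mod 29 is 8 (check: 11 × 8 = 88 ≡ 1 (mod 29))
For equation 2: M_2 = 29, 29 ≡ 7 (mod 11), inverse of 29 mod 11 is 8 (check: 7 × 8 = 56 ≡ 1 (mod 11))
Combine: n ≡ Σ r_i×M_i×(M_i⁻¹ mod m_i) = 10×11×8 + 6×29×8 = 880 + 1392 = 2272
2272 mod 319 = 39
n ≡ 39 (mod 319)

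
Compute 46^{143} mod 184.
0

Using successive squaring:
Binary expansion of 143: 10001111
Powers of 46 mod 184 (each is the square of the previous):
  46^1 ≡ 46 (mod 184)
  46^2 ≡ 46² = 2116 ≡ 92 (mod 184)
  46^4 ≡ 92² = 8464 ≡ 0 (mod 184)
  46^8 ≡ 0² = 0 ≡ 0 (mod 184)
  46^16 ≡ 0² = 0 ≡ 0 (mod 184)
  46^32 ≡ 0² = 0 ≡ 0 (mod 184)
  46^64 ≡ 0² = 0 ≡ 0 (mod 184)
  46^128 ≡ 0² = 0 ≡ 0 (mod 184)
143 = 128 + 8 + 4 + 2 + 1, so 46^143 = 46^128 × 46^8 × 46^4 × 46^2 × 46^1 ≡ 0 × 0 × 0 × 92 × 46 (mod 184)
Multiplying step by step:
  0 × 0 = 0 ≡ 0 (mod 184)
  0 × 0 = 0 ≡ 0 (mod 184)
  0 × 92 = 0 ≡ 0 (mod 184)
  0 × 46 = 0 ≡ 0 (mod 184)
Result: 46^143 ≡ 0 (mod 184)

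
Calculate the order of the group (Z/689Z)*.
624

Prime factorization: 689 = 13 × 53
Using the formula φ(n) = n × Π(1 - 1/p) for each prime factor p:
φ(689) = 689 × (1 - 1/13) × (1 - 1/53)
φ(689) = 624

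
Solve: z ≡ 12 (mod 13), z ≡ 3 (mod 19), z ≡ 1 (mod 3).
M = 13 × 19 × 3 = 741. M₁ = 57, y₁ ≡ 8 (mod 13). M₂ = 39, y₂ ≡ 1 (mod 19). M₃ = 247, y₃ ≡ 1 (mod 3). z = 12×57×8 + 3×39×1 + 1×247×1 ≡ 649 (mod 741)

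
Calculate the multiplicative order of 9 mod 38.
Powers of 9 mod 38: 9^1≡9, 9^2≡5, 9^3≡7, 9^4≡25, 9^5≡35, 9^6≡11, 9^7≡23, 9^8≡17, 9^9≡1. Order = 9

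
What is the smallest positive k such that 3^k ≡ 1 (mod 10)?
Powers of 3 mod 10: 3^1≡3, 3^2≡9, 3^3≡7, 3^4≡1. Order = 4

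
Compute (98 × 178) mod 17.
2

(98 × 178) = 17444
17444 mod 17 = 2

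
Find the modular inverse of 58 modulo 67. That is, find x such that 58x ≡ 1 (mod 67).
52

Using Extended Euclidean Algorithm:
gcd(58, 67) = 1
Bezout coefficients: 58 × -15 + 67 × 13 = 1
So 58 × -15 ≡ 1 (mod 67)
The inverse is -15 mod 67 = 52
Verification: 58 × 52 = 3016 = 45 × 67 + 1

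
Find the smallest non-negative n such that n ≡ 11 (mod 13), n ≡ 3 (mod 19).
193

Using the Chinese Remainder Theorem:
M = product of moduli = 247
For equation 1: M_1 = 19, 19 ≡ 6 (mod 13), inverse of 19 mod 13 is 11 (check: 6 × 11 = 66 ≡ 1 (mod 13))
For equation 2: M_2 = 13, 13 ≡ 13 (mod 19), inverse of 13 mod 19 is 3 (check: 13 × 3 = 39 ≡ 1 (mod 19))
Combine: n ≡ Σ r_i×M_i×(M_i⁻¹ mod m_i) = 11×19×11 + 3×13×3 = 2299 + 117 = 2416
2416 mod 247 = 193
n ≡ 193 (mod 247)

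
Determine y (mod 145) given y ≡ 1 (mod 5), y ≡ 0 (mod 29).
116

Using the Chinese Remainder Theorem:
M = product of moduli = 145
For equation 1: M_1 = 29, 29 ≡ 4 (mod 5), inverse of 29 mod 5 is 4 (check: 4 × 4 = 16 ≡ 1 (mod 5))
For equation 2: M_2 = 5, 5 ≡ 5 (mod 29), inverse of 5 mod 29 is 6 (check: 5 × 6 = 30 ≡ 1 (mod 29))
Combine: y ≡ Σ r_i×M_i×(M_i⁻¹ mod m_i) = 1×29×4 + 0×5×6 = 116 + 0 = 116
116 mod 145 = 116
y ≡ 116 (mod 145)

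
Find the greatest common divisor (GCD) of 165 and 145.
5

Using the Euclidean algorithm:
165 = 1 × 145 + 20
145 = 7 × 20 + 5
20 = 4 × 5 + 0

GCD(165, 145) = 5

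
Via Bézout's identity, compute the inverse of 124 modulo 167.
Extended GCD: 124(66) + 167(-49) = 1. So 124^(-1) ≡ 66 ≡ 66 (mod 167). Verify: 124 × 66 = 8184 ≡ 1 (mod 167)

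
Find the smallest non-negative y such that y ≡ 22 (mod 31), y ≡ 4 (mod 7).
53

Using the Chinese Remainder Theorem:
M = product of moduli = 217
For equation 1: M_1 = 7, 7 ≡ 7 (mod 31), inverse of 7 mod 31 is 9 (check: 7 × 9 = 63 ≡ 1 (mod 31))
For equation 2: M_2 = 31, 31 ≡ 3 (mod 7), inverse of 31 mod 7 is 5 (check: 3 × 5 = 15 ≡ 1 (mod 7))
Combine: y ≡ Σ r_i×M_i×(M_i⁻¹ mod m_i) = 22×7×9 + 4×31×5 = 1386 + 620 = 2006
2006 mod 217 = 53
y ≡ 53 (mod 217)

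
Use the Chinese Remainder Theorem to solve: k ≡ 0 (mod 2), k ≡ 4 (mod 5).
4

Using the Chinese Remainder Theorem:
M = product of moduli = 10
For equation 1: M_1 = 5, 5 ≡ 1 (mod 2), inverse of 5 mod 2 is 1 (check: 1 × 1 = 1 ≡ 1 (mod 2))
For equation 2: M_2 = 2, 2 ≡ 2 (mod 5), inverse of 2 mod 5 is 3 (check: 2 × 3 = 6 ≡ 1 (mod 5))
Combine: k ≡ Σ r_i×M_i×(M_i⁻¹ mod m_i) = 0×5×1 + 4×2×3 = 0 + 24 = 24
24 mod 10 = 4
k ≡ 4 (mod 10)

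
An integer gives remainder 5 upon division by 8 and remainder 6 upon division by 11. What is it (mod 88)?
M = 8 × 11 = 88. M₁ = 11, y₁ ≡ 3 (mod 8). M₂ = 8, y₂ ≡ 7 (mod 11). m = 5×11×3 + 6×8×7 ≡ 61 (mod 88). The smallest positive such number is 61.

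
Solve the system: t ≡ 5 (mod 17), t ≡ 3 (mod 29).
M = 17 × 29 = 493. M₁ = 29, y₁ ≡ 10 (mod 17). M₂ = 17, y₂ ≡ 12 (mod 29). t = 5×29×10 + 3×17×12 ≡ 90 (mod 493)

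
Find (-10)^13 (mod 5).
Using repeated squaring. (-10) ≡ 0 (mod 5). 13 = 8 + 4 + 1 (binary 1101). Repeated squaring mod 5: 0^1 ≡ 0; 0^2 ≡ 0² = 0 ≡ 0; 0^4 ≡ 0² = 0 ≡ 0; 0^8 ≡ 0² = 0 ≡ 0. Multiply: (-10)^13 ≡ 0^8 × 0^4 × 0^1 ≡ 0 × 0 × 0 (mod 5): 0 × 0 = 0 ≡ 0; 0 × 0 = 0 ≡ 0. So (-10)^13 ≡ 0 (mod 5).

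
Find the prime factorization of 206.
2 × 103

Divide by primes starting from smallest:
206 ÷ 2 = 103
103 ÷ 103 = 1

206 = 2 × 103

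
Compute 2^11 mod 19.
Using repeated squaring. 11 = 8 + 2 + 1 (binary 1011). Repeated squaring mod 19: 2^1 ≡ 2; 2^2 ≡ 2² = 4 ≡ 4; 2^4 ≡ 4² = 16 ≡ 16; 2^8 ≡ 16² = 256 ≡ 9. Multiply: 2^11 = 2^8 × 2^2 × 2^1 ≡ 9 × 4 × 2 (mod 19): 9 × 4 = 36 ≡ 17; 17 × 2 = 34 ≡ 15. So 2^11 ≡ 15 (mod 19).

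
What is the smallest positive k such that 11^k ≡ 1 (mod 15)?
Powers of 11 mod 15: 11^1≡11, 11^2≡1. Order = 2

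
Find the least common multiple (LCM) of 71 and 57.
4047

First find GCD(71, 57) using the Euclidean algorithm:
71 = 1 × 57 + 14
57 = 4 × 14 + 1
14 = 14 × 1 + 0
GCD(71, 57) = 1

LCM formula: LCM(a, b) = (a × b) / GCD(a, b)
LCM(71, 57) = (71 × 57) / 1
LCM(71, 57) = 4047 / 1
LCM(71, 57) = 4047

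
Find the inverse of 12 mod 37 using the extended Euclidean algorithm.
Extended GCD: 12(-3) + 37(1) = 1. So 12^(-1) ≡ 34 ≡ 34 (mod 37). Verify: 12 × 34 = 408 ≡ 1 (mod 37)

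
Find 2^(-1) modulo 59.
30

Using Extended Euclidean Algorithm:
gcd(2, 59) = 1
Bezout coefficients: 2 × -29 + 59 × 1 = 1
So 2 × -29 ≡ 1 (mod 59)
The inverse is -29 mod 59 = 30
Verification: 2 × 30 = 60 = 1 × 59 + 1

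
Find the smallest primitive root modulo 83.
2

A primitive root g modulo p has order p-1 = 82
Prime divisors of 82: [2, 41]
g is a primitive root iff g^(82/q) ≢ 1 (mod 83) for each prime divisor q
Testing small values:
  g = 2: 2^41 ≡ 82, 2^2 ≡ 4 (mod 83) → none is 1, primitive root!
The smallest primitive root is 2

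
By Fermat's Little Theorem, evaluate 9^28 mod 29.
By Fermat's Little Theorem, 9^{28} ≡ 1 (mod 29) since 29 is prime and gcd(9, 29) = 1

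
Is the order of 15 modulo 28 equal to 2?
Yes, ord_28(15) = 2.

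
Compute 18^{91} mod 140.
32

Using successive squaring:
Binary expansion of 91: 1011011
Powers of 18 mod 140 (each is the square of the previous):
  18^1 ≡ 18 (mod 140)
  18^2 ≡ 18² = 324 ≡ 44 (mod 140)
  18^4 ≡ 44² = 1936 ≡ 116 (mod 140)
  18^8 ≡ 116² = 13456 ≡ 16 (mod 140)
  18^16 ≡ 16² = 256 ≡ 116 (mod 140)
  18^32 ≡ 116² = 13456 ≡ 16 (mod 140)
  18^64 ≡ 16² = 256 ≡ 116 (mod 140)
91 = 64 + 16 + 8 + 2 + 1, so 18^91 = 18^64 × 18^16 × 18^8 × 18^2 × 18^1 ≡ 116 × 116 × 16 × 44 × 18 (mod 140)
Multiplying step by step:
  116 × 116 = 13456 ≡ 16 (mod 140)
  16 × 16 = 256 ≡ 116 (mod 140)
  116 × 44 = 5104 ≡ 64 (mod 140)
  64 × 18 = 1152 ≡ 32 (mod 140)
Result: 18^91 ≡ 32 (mod 140)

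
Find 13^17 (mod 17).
Using Fermat: 13^{16} ≡ 1 (mod 17). 17 ≡ 1 (mod 16). So 13^{17} ≡ 13^{1} ≡ 13 (mod 17)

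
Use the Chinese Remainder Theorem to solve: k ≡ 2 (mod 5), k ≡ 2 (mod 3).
2

Using the Chinese Remainder Theorem:
M = product of moduli = 15
For equation 1: M_1 = 3, 3 ≡ 3 (mod 5), inverse of 3 mod 5 is 2 (check: 3 × 2 = 6 ≡ 1 (mod 5))
For equation 2: M_2 = 5, 5 ≡ 2 (mod 3), inverse of 5 mod 3 is 2 (check: 2 × 2 = 4 ≡ 1 (mod 3))
Combine: k ≡ Σ r_i×M_i×(M_i⁻¹ mod m_i) = 2×3×2 + 2×5×2 = 12 + 20 = 32
32 mod 15 = 2
k ≡ 2 (mod 15)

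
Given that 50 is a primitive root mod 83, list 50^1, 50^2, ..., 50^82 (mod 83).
g^1, g^2, ..., g^{82} mod 83: {50, 10, 2, 17, 20, 4, 34, 40, 8, 68, 80, 16, 53, 77, 32, 23, 71, 64, 46, 59, 45, 9, 35, 7, 18, 70, 14, 36, 57, 28, 72, 31, 56, 61, 62, 29, 39, 41, 58, 78, 82, 33, 73, 81, 66, 63, 79, 49, 43, 75, 15, 3, 67, 30, 6, 51, 60, 12, 19, 37, 24, 38, 74, 48, 76, 65, 13, 69, 47, 26, 55, 11, 52, 27, 22, 21, 54, 44, 42, 25, 5, 1}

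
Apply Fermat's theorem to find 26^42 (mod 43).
By Fermat's Little Theorem, 26^{42} ≡ 1 (mod 43) since 43 is prime and gcd(26, 43) = 1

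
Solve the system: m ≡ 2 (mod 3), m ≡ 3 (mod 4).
M = 3 × 4 = 12. M₁ = 4, y₁ ≡ 1 (mod 3). M₂ = 3, y₂ ≡ 3 (mod 4). m = 2×4×1 + 3×3×3 ≡ 11 (mod 12)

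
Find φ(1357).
1276

Prime factorization: 1357 = 23 × 59
Using the formula φ(n) = n × Π(1 - 1/p) for each prime factor p:
φ(1357) = 1357 × (1 - 1/23) × (1 - 1/59)
φ(1357) = 1276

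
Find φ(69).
44

Prime factorization: 69 = 3 × 23
Using the formula φ(n) = n × Π(1 - 1/p) for each prime factor p:
φ(69) = 69 × (1 - 1/3) × (1 - 1/23)
φ(69) = 44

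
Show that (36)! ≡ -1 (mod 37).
(36)! mod 37 = 36. Since this equals -1 (mod 37), Wilson confirms 37 is prime.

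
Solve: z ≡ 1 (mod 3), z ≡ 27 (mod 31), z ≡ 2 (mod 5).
M = 3 × 31 × 5 = 465. M₁ = 155, y₁ ≡ 2 (mod 3). M₂ = 15, y₂ ≡ 29 (mod 31). M₃ = 93, y₃ ≡ 2 (mod 5). z = 1×155×2 + 27×15×29 + 2×93×2 ≡ 337 (mod 465)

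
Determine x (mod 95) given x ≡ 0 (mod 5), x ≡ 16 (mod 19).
35

Using the Chinese Remainder Theorem:
M = product of moduli = 95
For equation 1: M_1 = 19, 19 ≡ 4 (mod 5), inverse of 19 mod 5 is 4 (check: 4 × 4 = 16 ≡ 1 (mod 5))
For equation 2: M_2 = 5, 5 ≡ 5 (mod 19), inverse of 5 mod 19 is 4 (check: 5 × 4 = 20 ≡ 1 (mod 19))
Combine: x ≡ Σ r_i×M_i×(M_i⁻¹ mod m_i) = 0×19×4 + 16×5×4 = 0 + 320 = 320
320 mod 95 = 35
x ≡ 35 (mod 95)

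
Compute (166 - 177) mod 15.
4

(166 - 177) = -11
-11 mod 15 = 4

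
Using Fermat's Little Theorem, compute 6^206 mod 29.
By Fermat: 6^{28} ≡ 1 (mod 29). 206 = 7×28 + 10. So 6^{206} ≡ 6^{10} ≡ 16 (mod 29)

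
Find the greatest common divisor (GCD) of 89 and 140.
1

Using the Euclidean algorithm:
89 = 0 × 140 + 89
140 = 1 × 89 + 51
89 = 1 × 51 + 38
51 = 1 × 38 + 13
38 = 2 × 13 + 12
13 = 1 × 12 + 1
12 = 12 × 1 + 0

GCD(89, 140) = 1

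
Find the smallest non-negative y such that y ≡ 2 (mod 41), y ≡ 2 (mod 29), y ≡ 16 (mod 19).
3569

Using the Chinese Remainder Theorem:
M = product of moduli = 22591
For equation 1: M_1 = 551, 551 ≡ 18 (mod 41), inverse of 551 mod 41 is 16 (check: 18 × 16 = 288 ≡ 1 (mod 41))
For equation 2: M_2 = 779, 779 ≡ 25 (mod 29), inverse of 779 mod 29 is 7 (check: 25 × 7 = 175 ≡ 1 (mod 29))
For equation 3: M_3 = 1189, 1189 ≡ 11 (mod 19), inverse of 1189 mod 19 is 7 (check: 11 × 7 = 77 ≡ 1 (mod 19))
Combine: y ≡ Σ r_i×M_i×(M_i⁻¹ mod m_i) = 2×551×16 + 2×779×7 + 16×1189×7 = 17632 + 10906 + 133168 = 161706
161706 mod 22591 = 3569
y ≡ 3569 (mod 22591)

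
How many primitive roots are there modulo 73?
24

The number of primitive roots modulo p is φ(p-1) = φ(72)
φ(72) = 24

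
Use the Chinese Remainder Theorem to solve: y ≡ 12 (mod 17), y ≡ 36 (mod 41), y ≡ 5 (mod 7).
4177

Using the Chinese Remainder Theorem:
M = product of moduli = 4879
For equation 1: M_1 = 287, 287 ≡ 15 (mod 17), inverse of 287 mod 17 is 8 (check: 15 × 8 = 120 ≡ 1 (mod 17))
For equation 2: M_2 = 119, 119 ≡ 37 (mod 41), inverse of 119 mod 41 is 10 (check: 37 × 10 = 370 ≡ 1 (mod 41))
For equation 3: M_3 = 697, 697 ≡ 4 (mod 7), inverse of 697 mod 7 is 2 (check: 4 × 2 = 8 ≡ 1 (mod 7))
Combine: y ≡ Σ r_i×M_i×(M_i⁻¹ mod m_i) = 12×287×8 + 36×119×10 + 5×697×2 = 27552 + 42840 + 6970 = 77362
77362 mod 4879 = 4177
y ≡ 4177 (mod 4879)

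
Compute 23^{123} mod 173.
132

Using successive squaring:
Binary expansion of 123: 1111011
Powers of 23 mod 173 (each is the square of the previous):
  23^1 ≡ 23 (mod 173)
  23^2 ≡ 23² = 529 ≡ 10 (mod 173)
  23^4 ≡ 10² = 100 ≡ 100 (mod 173)
  23^8 ≡ 100² = 10000 ≡ 139 (mod 173)
  23^16 ≡ 139² = 19321 ≡ 118 (mod 173)
  23^32 ≡ 118² = 13924 ≡ 84 (mod 173)
  23^64 ≡ 84² = 7056 ≡ 136 (mod 173)
123 = 64 + 32 + 16 + 8 + 2 + 1, so 23^123 = 23^64 × 23^32 × 23^16 × 23^8 × 23^2 × 23^1 ≡ 136 × 84 × 118 × 139 × 10 × 23 (mod 173)
Multiplying step by step:
  136 × 84 = 11424 ≡ 6 (mod 173)
  6 × 118 = 708 ≡ 16 (mod 173)
  16 × 139 = 2224 ≡ 148 (mod 173)
  148 × 10 = 1480 ≡ 96 (mod 173)
  96 × 23 = 2208 ≡ 132 (mod 173)
Result: 23^123 ≡ 132 (mod 173)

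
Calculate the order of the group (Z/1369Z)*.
1332

Prime factorization: 1369 = 37^2
Using the formula φ(n) = n × Π(1 - 1/p) for each prime factor p:
φ(1369) = 1369 × (1 - 1/37)
φ(1369) = 1332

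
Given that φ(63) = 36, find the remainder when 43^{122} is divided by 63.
By Euler: 43^{36} ≡ 1 (mod 63) since gcd(43, 63) = 1. 122 = 3×36 + 14. So 43^{122} ≡ 43^{14} ≡ 22 (mod 63)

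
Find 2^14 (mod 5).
Using Fermat: 2^{4} ≡ 1 (mod 5). 14 ≡ 2 (mod 4). So 2^{14} ≡ 2^{2} ≡ 4 (mod 5)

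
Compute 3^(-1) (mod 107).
3^(-1) ≡ 36 (mod 107). Verification: 3 × 36 = 108 ≡ 1 (mod 107)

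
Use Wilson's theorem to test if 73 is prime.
(72)! mod 73 = 72. Since 72 ≡ -1 (mod 73), 73 is prime.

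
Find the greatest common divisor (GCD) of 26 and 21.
1

Using the Euclidean algorithm:
26 = 1 × 21 + 5
21 = 4 × 5 + 1
5 = 5 × 1 + 0

GCD(26, 21) = 1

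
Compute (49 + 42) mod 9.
1

(49 + 42) = 91
91 mod 9 = 1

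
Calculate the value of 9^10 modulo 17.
10 = 8 + 2 (binary 1010). Repeated squaring mod 17: 9^1 ≡ 9; 9^2 ≡ 9² = 81 ≡ 13; 9^4 ≡ 13² = 169 ≡ 16; 9^8 ≡ 16² = 256 ≡ 1. Multiply: 9^10 = 9^8 × 9^2 ≡ 1 × 13 (mod 17): 1 × 13 = 13 ≡ 13. So 9^10 ≡ 13 (mod 17).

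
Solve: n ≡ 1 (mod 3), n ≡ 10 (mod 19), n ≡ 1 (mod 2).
M = 3 × 19 × 2 = 114. M₁ = 38, y₁ ≡ 2 (mod 3). M₂ = 6, y₂ ≡ 16 (mod 19). M₃ = 57, y₃ ≡ 1 (mod 2). n = 1×38×2 + 10×6×16 + 1×57×1 ≡ 67 (mod 114)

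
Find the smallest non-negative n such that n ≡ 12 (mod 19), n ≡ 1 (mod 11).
12

Using the Chinese Remainder Theorem:
M = product of moduli = 209
For equation 1: M_1 = 11, 11 ≡ 11 (mod 19), inverse of 11 mod 19 is 7 (check: 11 × 7 = 77 ≡ 1 (mod 19))
For equation 2: M_2 = 19, 19 ≡ 8 (mod 11), inverse of 19 mod 11 is 7 (check: 8 × 7 = 56 ≡ 1 (mod 11))
Combine: n ≡ Σ r_i×M_i×(M_i⁻¹ mod m_i) = 12×11×7 + 1×19×7 = 924 + 133 = 1057
1057 mod 209 = 12
n ≡ 12 (mod 209)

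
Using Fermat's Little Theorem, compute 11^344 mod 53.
By Fermat: 11^{52} ≡ 1 (mod 53). 344 ≡ 32 (mod 52). So 11^{344} ≡ 11^{32} ≡ 36 (mod 53)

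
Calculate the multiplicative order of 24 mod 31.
Powers of 24 mod 31: 24^1≡24, 24^2≡18, 24^3≡29, 24^4≡14, 24^5≡26, 24^6≡4, 24^7≡3, 24^8≡10, 24^9≡23, 24^10≡25, 24^11≡11, 24^12≡16, 24^13≡12, 24^14≡9, 24^15≡30, 24^16≡7, 24^17≡13, 24^18≡2, 24^19≡17, 24^20≡5, 24^21≡27, 24^22≡28, 24^23≡21, 24^24≡8, 24^25≡6, 24^26≡20, 24^27≡15, 24^28≡19, 24^29≡22, 24^30≡1. Order = 30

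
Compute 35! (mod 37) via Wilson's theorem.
(36)! = (35)! × (36) ≡ -1 (mod 37). So (35)! ≡ -1 × (36)^(-1) ≡ (-1)×(-1) = 1 (mod 37)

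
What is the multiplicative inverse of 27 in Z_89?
27^(-1) ≡ 33 (mod 89). Verification: 27 × 33 = 891 ≡ 1 (mod 89)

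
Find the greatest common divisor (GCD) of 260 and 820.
20

Using the Euclidean algorithm:
260 = 0 × 820 + 260
820 = 3 × 260 + 40
260 = 6 × 40 + 20
40 = 2 × 20 + 0

GCD(260, 820) = 20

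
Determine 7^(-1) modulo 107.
7^(-1) ≡ 46 (mod 107). Verification: 7 × 46 = 322 ≡ 1 (mod 107)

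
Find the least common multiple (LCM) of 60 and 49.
2940

First find GCD(60, 49) using the Euclidean algorithm:
60 = 1 × 49 + 11
49 = 4 × 11 + 5
11 = 2 × 5 + 1
5 = 5 × 1 + 0
GCD(60, 49) = 1

LCM formula: LCM(a, b) = (a × b) / GCD(a, b)
LCM(60, 49) = (60 × 49) / 1
LCM(60, 49) = 2940 / 1
LCM(60, 49) = 2940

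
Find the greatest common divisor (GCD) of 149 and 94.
1

Using the Euclidean algorithm:
149 = 1 × 94 + 55
94 = 1 × 55 + 39
55 = 1 × 39 + 16
39 = 2 × 16 + 7
16 = 2 × 7 + 2
7 = 3 × 2 + 1
2 = 2 × 1 + 0

GCD(149, 94) = 1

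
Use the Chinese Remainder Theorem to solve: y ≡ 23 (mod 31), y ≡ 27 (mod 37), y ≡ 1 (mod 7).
4208

Using the Chinese Remainder Theorem:
M = product of moduli = 8029
For equation 1: M_1 = 259, 259 ≡ 11 (mod 31), inverse of 259 mod 31 is 17 (check: 11 × 17 = 187 ≡ 1 (mod 31))
For equation 2: M_2 = 217, 217 ≡ 32 (mod 37), inverse of 217 mod 37 is 22 (check: 32 × 22 = 704 ≡ 1 (mod 37))
For equation 3: M_3 = 1147, 1147 ≡ 6 (mod 7), inverse of 1147 mod 7 is 6 (check: 6 × 6 = 36 ≡ 1 (mod 7))
Combine: y ≡ Σ r_i×M_i×(M_i⁻¹ mod m_i) = 23×259×17 + 27×217×22 + 1×1147×6 = 101269 + 128898 + 6882 = 237049
237049 mod 8029 = 4208
y ≡ 4208 (mod 8029)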